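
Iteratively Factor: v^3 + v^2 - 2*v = (v)*(v^2 + v - 2) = v*(v + 2)*(v - 1)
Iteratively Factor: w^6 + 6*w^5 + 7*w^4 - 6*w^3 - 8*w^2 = (w)*(w^5 + 6*w^4 + 7*w^3 - 6*w^2 - 8*w) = w^2*(w^4 + 6*w^3 + 7*w^2 - 6*w - 8) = w^2*(w + 1)*(w^3 + 5*w^2 + 2*w - 8) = w^2*(w + 1)*(w + 4)*(w^2 + w - 2) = w^2*(w + 1)*(w + 2)*(w + 4)*(w - 1)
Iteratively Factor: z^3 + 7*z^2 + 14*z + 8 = (z + 2)*(z^2 + 5*z + 4) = (z + 2)*(z + 4)*(z + 1)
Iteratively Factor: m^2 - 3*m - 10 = (m - 5)*(m + 2)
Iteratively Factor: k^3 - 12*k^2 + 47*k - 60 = (k - 4)*(k^2 - 8*k + 15) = (k - 4)*(k - 3)*(k - 5)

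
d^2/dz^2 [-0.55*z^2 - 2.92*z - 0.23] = -1.10000000000000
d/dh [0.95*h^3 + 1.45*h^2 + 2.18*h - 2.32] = 2.85*h^2 + 2.9*h + 2.18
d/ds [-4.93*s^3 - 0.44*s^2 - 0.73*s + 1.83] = -14.79*s^2 - 0.88*s - 0.73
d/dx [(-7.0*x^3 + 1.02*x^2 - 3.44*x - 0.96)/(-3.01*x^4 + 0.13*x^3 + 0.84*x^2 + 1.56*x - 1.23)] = (-21.07*x^6 + 6.1404*x^5 - 37.0758*x^4 - 32.504*x^3 + 30.6852*x^2 - 0.8964*x + 5.7288)/(9.0601*x^8 - 0.7826*x^7 - 5.0399*x^6 - 9.1728*x^5 + 8.5158*x^4 + 2.301*x^3 + 0.3672*x^2 - 3.8376*x + 1.5129)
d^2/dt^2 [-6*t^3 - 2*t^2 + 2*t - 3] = -36*t - 4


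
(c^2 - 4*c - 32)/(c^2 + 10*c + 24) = (c - 8)/(c + 6)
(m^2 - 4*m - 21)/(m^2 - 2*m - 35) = (m + 3)/(m + 5)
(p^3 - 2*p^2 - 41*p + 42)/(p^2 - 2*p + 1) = (p^2 - p - 42)/(p - 1)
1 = 1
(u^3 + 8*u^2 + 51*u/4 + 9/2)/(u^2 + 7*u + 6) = (u^2 + 2*u + 3/4)/(u + 1)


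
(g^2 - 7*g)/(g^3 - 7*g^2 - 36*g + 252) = g/(g^2 - 36)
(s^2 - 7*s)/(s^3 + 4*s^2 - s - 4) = s*(s - 7)/(s^3 + 4*s^2 - s - 4)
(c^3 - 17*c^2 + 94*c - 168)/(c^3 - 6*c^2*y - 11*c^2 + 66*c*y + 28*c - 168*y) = (6 - c)/(-c + 6*y)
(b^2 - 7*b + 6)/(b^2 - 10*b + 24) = (b - 1)/(b - 4)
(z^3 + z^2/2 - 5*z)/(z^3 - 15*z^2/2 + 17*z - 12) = z*(2*z + 5)/(2*z^2 - 11*z + 12)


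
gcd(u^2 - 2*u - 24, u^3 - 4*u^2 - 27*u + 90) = u - 6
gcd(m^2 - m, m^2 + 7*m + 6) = 1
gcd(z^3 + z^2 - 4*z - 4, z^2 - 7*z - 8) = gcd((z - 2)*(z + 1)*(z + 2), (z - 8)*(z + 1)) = z + 1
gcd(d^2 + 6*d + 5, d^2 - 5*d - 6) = d + 1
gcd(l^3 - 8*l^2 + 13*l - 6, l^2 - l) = l - 1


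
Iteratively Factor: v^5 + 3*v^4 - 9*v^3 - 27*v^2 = (v)*(v^4 + 3*v^3 - 9*v^2 - 27*v) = v*(v + 3)*(v^3 - 9*v) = v^2*(v + 3)*(v^2 - 9) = v^2*(v - 3)*(v + 3)*(v + 3)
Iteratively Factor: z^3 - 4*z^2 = (z - 4)*(z^2) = z*(z - 4)*(z)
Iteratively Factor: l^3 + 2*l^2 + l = (l + 1)*(l^2 + l) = l*(l + 1)*(l + 1)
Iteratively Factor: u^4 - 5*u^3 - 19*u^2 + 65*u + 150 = (u + 3)*(u^3 - 8*u^2 + 5*u + 50) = (u - 5)*(u + 3)*(u^2 - 3*u - 10) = (u - 5)*(u + 2)*(u + 3)*(u - 5)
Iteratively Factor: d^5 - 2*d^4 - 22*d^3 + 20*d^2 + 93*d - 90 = (d + 3)*(d^4 - 5*d^3 - 7*d^2 + 41*d - 30) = (d - 1)*(d + 3)*(d^3 - 4*d^2 - 11*d + 30) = (d - 2)*(d - 1)*(d + 3)*(d^2 - 2*d - 15) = (d - 2)*(d - 1)*(d + 3)^2*(d - 5)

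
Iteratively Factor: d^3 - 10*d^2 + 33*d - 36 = (d - 3)*(d^2 - 7*d + 12) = (d - 3)^2*(d - 4)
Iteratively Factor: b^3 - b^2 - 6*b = (b)*(b^2 - b - 6) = b*(b - 3)*(b + 2)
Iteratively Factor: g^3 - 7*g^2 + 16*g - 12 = (g - 2)*(g^2 - 5*g + 6) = (g - 2)^2*(g - 3)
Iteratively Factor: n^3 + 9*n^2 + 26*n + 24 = (n + 2)*(n^2 + 7*n + 12) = (n + 2)*(n + 3)*(n + 4)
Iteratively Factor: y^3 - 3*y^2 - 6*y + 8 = (y + 2)*(y^2 - 5*y + 4) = (y - 1)*(y + 2)*(y - 4)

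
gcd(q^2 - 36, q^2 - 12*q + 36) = q - 6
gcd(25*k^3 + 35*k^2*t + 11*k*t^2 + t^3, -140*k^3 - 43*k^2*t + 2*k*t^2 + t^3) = 5*k + t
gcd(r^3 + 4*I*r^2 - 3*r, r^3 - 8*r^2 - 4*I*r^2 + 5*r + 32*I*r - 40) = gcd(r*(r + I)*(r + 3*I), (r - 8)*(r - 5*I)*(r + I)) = r + I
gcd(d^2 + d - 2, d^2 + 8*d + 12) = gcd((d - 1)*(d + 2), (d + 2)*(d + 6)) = d + 2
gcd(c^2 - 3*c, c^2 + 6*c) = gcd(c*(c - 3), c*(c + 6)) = c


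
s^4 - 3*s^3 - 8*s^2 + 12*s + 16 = (s - 4)*(s - 2)*(s + 1)*(s + 2)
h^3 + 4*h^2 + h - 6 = (h - 1)*(h + 2)*(h + 3)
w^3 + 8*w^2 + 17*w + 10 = (w + 1)*(w + 2)*(w + 5)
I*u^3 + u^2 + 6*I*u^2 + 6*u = u*(u + 6)*(I*u + 1)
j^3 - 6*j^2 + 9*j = j*(j - 3)^2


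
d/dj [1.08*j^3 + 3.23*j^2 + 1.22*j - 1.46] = 3.24*j^2 + 6.46*j + 1.22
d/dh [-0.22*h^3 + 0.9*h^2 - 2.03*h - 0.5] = -0.66*h^2 + 1.8*h - 2.03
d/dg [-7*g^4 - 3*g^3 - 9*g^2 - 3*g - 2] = -28*g^3 - 9*g^2 - 18*g - 3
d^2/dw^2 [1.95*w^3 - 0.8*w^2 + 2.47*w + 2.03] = 11.7*w - 1.6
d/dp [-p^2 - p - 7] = -2*p - 1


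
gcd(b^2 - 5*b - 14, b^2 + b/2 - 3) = b + 2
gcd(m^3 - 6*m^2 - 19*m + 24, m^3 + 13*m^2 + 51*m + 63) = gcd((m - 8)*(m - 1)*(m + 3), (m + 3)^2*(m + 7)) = m + 3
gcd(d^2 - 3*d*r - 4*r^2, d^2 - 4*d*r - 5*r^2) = d + r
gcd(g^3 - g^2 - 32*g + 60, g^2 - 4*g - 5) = g - 5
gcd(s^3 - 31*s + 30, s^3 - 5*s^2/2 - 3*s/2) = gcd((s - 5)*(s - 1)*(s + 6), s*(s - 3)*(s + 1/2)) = 1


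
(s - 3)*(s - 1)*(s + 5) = s^3 + s^2 - 17*s + 15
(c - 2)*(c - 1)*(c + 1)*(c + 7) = c^4 + 5*c^3 - 15*c^2 - 5*c + 14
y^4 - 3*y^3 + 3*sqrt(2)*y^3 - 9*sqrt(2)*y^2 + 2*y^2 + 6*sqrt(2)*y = y*(y - 2)*(y - 1)*(y + 3*sqrt(2))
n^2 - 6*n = n*(n - 6)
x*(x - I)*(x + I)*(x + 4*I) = x^4 + 4*I*x^3 + x^2 + 4*I*x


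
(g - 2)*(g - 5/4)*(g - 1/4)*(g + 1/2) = g^4 - 3*g^3 + 25*g^2/16 + 33*g/32 - 5/16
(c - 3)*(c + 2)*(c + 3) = c^3 + 2*c^2 - 9*c - 18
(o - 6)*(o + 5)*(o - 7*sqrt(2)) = o^3 - 7*sqrt(2)*o^2 - o^2 - 30*o + 7*sqrt(2)*o + 210*sqrt(2)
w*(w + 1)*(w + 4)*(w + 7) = w^4 + 12*w^3 + 39*w^2 + 28*w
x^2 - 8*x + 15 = (x - 5)*(x - 3)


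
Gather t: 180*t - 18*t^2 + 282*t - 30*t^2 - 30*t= -48*t^2 + 432*t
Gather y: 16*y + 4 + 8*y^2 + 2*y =8*y^2 + 18*y + 4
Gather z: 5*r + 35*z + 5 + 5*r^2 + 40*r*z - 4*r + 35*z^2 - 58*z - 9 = 5*r^2 + r + 35*z^2 + z*(40*r - 23) - 4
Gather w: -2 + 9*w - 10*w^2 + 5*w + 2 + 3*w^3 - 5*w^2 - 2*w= 3*w^3 - 15*w^2 + 12*w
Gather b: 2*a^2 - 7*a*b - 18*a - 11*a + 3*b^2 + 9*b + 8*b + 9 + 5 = 2*a^2 - 29*a + 3*b^2 + b*(17 - 7*a) + 14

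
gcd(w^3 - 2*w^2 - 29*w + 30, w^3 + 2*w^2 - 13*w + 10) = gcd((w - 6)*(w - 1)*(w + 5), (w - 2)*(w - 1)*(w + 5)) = w^2 + 4*w - 5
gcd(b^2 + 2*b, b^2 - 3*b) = b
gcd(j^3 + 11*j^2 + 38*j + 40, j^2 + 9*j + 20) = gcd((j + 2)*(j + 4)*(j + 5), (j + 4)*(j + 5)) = j^2 + 9*j + 20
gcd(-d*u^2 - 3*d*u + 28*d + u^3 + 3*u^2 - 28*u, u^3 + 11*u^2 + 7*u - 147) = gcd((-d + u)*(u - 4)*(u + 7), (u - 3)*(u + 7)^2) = u + 7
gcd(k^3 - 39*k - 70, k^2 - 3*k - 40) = k + 5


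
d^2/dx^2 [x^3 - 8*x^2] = 6*x - 16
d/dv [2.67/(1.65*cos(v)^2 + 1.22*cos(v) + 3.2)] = (8.811*cos(v) + 3.2574)*sin(v)/(1.65*cos(v)^2 + 1.22*cos(v) + 3.2)^2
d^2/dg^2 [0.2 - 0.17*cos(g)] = 0.17*cos(g)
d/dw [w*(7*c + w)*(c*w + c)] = c*(14*c*w + 7*c + 3*w^2 + 2*w)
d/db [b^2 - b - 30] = 2*b - 1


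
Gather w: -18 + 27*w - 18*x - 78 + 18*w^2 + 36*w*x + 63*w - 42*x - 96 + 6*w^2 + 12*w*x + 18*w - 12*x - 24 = 24*w^2 + w*(48*x + 108) - 72*x - 216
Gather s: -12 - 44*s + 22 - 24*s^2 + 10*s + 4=-24*s^2 - 34*s + 14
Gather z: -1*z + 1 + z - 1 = 0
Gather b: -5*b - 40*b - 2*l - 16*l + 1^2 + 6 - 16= -45*b - 18*l - 9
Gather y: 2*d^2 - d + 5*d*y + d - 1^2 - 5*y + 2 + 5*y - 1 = 2*d^2 + 5*d*y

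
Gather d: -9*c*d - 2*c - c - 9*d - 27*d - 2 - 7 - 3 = -3*c + d*(-9*c - 36) - 12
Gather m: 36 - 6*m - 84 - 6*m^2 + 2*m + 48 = -6*m^2 - 4*m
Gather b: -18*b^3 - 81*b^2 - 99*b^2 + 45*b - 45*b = -18*b^3 - 180*b^2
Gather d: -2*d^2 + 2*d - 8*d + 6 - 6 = -2*d^2 - 6*d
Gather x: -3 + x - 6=x - 9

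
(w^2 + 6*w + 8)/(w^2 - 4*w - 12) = (w + 4)/(w - 6)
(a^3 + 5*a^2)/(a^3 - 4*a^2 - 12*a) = a*(a + 5)/(a^2 - 4*a - 12)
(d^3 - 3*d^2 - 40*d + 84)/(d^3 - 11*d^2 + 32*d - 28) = (d + 6)/(d - 2)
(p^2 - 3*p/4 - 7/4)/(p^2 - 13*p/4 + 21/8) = 2*(p + 1)/(2*p - 3)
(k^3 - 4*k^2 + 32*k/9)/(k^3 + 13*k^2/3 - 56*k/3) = (k - 4/3)/(k + 7)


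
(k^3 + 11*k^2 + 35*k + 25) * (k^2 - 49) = k^5 + 11*k^4 - 14*k^3 - 514*k^2 - 1715*k - 1225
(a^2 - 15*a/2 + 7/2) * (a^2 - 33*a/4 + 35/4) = a^4 - 63*a^3/4 + 593*a^2/8 - 189*a/2 + 245/8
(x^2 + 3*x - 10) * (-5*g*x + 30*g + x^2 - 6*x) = -5*g*x^3 + 15*g*x^2 + 140*g*x - 300*g + x^4 - 3*x^3 - 28*x^2 + 60*x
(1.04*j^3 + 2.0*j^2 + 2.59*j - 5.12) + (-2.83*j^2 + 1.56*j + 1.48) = 1.04*j^3 - 0.83*j^2 + 4.15*j - 3.64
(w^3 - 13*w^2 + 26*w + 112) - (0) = w^3 - 13*w^2 + 26*w + 112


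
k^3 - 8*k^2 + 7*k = k*(k - 7)*(k - 1)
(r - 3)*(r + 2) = r^2 - r - 6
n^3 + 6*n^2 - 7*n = n*(n - 1)*(n + 7)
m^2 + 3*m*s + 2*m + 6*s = (m + 2)*(m + 3*s)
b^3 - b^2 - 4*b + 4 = (b - 2)*(b - 1)*(b + 2)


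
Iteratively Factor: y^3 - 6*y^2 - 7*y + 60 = (y - 4)*(y^2 - 2*y - 15) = (y - 5)*(y - 4)*(y + 3)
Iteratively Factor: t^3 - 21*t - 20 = (t + 4)*(t^2 - 4*t - 5) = (t + 1)*(t + 4)*(t - 5)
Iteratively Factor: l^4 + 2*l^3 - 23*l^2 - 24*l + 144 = (l - 3)*(l^3 + 5*l^2 - 8*l - 48) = (l - 3)*(l + 4)*(l^2 + l - 12) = (l - 3)*(l + 4)^2*(l - 3)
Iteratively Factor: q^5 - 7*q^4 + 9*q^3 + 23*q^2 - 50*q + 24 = (q - 4)*(q^4 - 3*q^3 - 3*q^2 + 11*q - 6) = (q - 4)*(q + 2)*(q^3 - 5*q^2 + 7*q - 3) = (q - 4)*(q - 3)*(q + 2)*(q^2 - 2*q + 1) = (q - 4)*(q - 3)*(q - 1)*(q + 2)*(q - 1)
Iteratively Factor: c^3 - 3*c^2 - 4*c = (c)*(c^2 - 3*c - 4) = c*(c + 1)*(c - 4)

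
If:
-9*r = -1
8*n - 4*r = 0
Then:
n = 1/18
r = 1/9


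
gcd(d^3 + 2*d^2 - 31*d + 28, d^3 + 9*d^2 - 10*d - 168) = d^2 + 3*d - 28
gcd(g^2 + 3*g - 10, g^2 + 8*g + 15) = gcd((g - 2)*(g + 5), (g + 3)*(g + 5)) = g + 5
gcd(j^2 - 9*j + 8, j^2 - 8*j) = j - 8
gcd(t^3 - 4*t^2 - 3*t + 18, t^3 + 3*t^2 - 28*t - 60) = t + 2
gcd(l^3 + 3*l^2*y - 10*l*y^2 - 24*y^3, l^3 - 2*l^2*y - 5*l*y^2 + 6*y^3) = -l^2 + l*y + 6*y^2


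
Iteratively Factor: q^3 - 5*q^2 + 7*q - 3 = (q - 1)*(q^2 - 4*q + 3) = (q - 1)^2*(q - 3)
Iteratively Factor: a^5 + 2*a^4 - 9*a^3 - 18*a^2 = (a + 2)*(a^4 - 9*a^2) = a*(a + 2)*(a^3 - 9*a) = a^2*(a + 2)*(a^2 - 9) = a^2*(a - 3)*(a + 2)*(a + 3)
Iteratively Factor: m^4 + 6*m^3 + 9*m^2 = (m)*(m^3 + 6*m^2 + 9*m) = m^2*(m^2 + 6*m + 9) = m^2*(m + 3)*(m + 3)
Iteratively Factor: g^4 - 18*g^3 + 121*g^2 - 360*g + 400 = (g - 4)*(g^3 - 14*g^2 + 65*g - 100) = (g - 4)^2*(g^2 - 10*g + 25) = (g - 5)*(g - 4)^2*(g - 5)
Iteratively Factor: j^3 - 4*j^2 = (j)*(j^2 - 4*j) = j*(j - 4)*(j)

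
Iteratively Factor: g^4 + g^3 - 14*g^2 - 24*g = (g - 4)*(g^3 + 5*g^2 + 6*g) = (g - 4)*(g + 2)*(g^2 + 3*g) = (g - 4)*(g + 2)*(g + 3)*(g)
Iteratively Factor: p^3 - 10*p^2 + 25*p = (p - 5)*(p^2 - 5*p) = (p - 5)^2*(p)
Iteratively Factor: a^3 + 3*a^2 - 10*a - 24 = (a + 4)*(a^2 - a - 6) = (a + 2)*(a + 4)*(a - 3)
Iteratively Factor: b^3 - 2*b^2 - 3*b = (b)*(b^2 - 2*b - 3) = b*(b + 1)*(b - 3)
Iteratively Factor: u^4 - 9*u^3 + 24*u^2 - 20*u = (u - 5)*(u^3 - 4*u^2 + 4*u) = (u - 5)*(u - 2)*(u^2 - 2*u) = (u - 5)*(u - 2)^2*(u)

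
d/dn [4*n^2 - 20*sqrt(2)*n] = 8*n - 20*sqrt(2)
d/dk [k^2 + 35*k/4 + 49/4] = 2*k + 35/4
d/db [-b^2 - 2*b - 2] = -2*b - 2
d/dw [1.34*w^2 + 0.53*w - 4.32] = 2.68*w + 0.53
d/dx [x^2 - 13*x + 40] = 2*x - 13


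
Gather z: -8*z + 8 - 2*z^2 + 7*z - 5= -2*z^2 - z + 3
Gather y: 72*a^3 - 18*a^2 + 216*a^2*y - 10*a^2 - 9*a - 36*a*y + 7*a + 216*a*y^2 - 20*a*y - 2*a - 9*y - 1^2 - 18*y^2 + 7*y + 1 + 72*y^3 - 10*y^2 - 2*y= 72*a^3 - 28*a^2 - 4*a + 72*y^3 + y^2*(216*a - 28) + y*(216*a^2 - 56*a - 4)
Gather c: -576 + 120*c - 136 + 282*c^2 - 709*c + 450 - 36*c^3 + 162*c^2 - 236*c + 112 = -36*c^3 + 444*c^2 - 825*c - 150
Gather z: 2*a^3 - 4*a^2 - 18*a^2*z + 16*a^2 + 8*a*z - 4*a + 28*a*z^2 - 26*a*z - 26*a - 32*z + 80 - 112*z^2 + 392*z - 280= 2*a^3 + 12*a^2 - 30*a + z^2*(28*a - 112) + z*(-18*a^2 - 18*a + 360) - 200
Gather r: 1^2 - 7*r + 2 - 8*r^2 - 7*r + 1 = -8*r^2 - 14*r + 4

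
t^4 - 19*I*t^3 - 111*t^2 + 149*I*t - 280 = (t - 8*I)*(t - 7*I)*(t - 5*I)*(t + I)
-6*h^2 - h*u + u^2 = (-3*h + u)*(2*h + u)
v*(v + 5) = v^2 + 5*v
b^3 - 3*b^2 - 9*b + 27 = (b - 3)^2*(b + 3)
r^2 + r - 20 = (r - 4)*(r + 5)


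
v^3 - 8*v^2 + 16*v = v*(v - 4)^2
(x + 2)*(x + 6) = x^2 + 8*x + 12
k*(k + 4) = k^2 + 4*k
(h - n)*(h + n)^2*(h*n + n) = h^4*n + h^3*n^2 + h^3*n - h^2*n^3 + h^2*n^2 - h*n^4 - h*n^3 - n^4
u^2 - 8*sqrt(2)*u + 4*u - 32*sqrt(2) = (u + 4)*(u - 8*sqrt(2))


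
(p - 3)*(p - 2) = p^2 - 5*p + 6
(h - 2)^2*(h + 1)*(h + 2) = h^4 - h^3 - 6*h^2 + 4*h + 8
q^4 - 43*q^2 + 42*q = q*(q - 6)*(q - 1)*(q + 7)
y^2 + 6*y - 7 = (y - 1)*(y + 7)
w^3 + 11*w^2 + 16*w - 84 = (w - 2)*(w + 6)*(w + 7)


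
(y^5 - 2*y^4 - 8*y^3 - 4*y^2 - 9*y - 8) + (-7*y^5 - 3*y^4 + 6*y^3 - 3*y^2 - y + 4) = -6*y^5 - 5*y^4 - 2*y^3 - 7*y^2 - 10*y - 4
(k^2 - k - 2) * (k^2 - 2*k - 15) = k^4 - 3*k^3 - 15*k^2 + 19*k + 30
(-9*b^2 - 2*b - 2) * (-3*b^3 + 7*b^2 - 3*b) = 27*b^5 - 57*b^4 + 19*b^3 - 8*b^2 + 6*b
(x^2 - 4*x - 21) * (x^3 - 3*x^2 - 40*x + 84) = x^5 - 7*x^4 - 49*x^3 + 307*x^2 + 504*x - 1764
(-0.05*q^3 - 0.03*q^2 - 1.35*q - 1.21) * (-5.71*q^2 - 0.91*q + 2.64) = 0.2855*q^5 + 0.2168*q^4 + 7.6038*q^3 + 8.0584*q^2 - 2.4629*q - 3.1944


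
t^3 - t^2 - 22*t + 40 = (t - 4)*(t - 2)*(t + 5)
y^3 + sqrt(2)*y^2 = y^2*(y + sqrt(2))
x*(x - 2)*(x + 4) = x^3 + 2*x^2 - 8*x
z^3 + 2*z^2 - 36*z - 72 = (z - 6)*(z + 2)*(z + 6)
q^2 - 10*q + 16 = (q - 8)*(q - 2)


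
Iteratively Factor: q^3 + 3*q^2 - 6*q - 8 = (q + 4)*(q^2 - q - 2) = (q + 1)*(q + 4)*(q - 2)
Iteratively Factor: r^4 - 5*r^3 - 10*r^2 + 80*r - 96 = (r - 4)*(r^3 - r^2 - 14*r + 24) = (r - 4)*(r - 2)*(r^2 + r - 12) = (r - 4)*(r - 2)*(r + 4)*(r - 3)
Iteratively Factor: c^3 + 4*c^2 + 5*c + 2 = (c + 2)*(c^2 + 2*c + 1) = (c + 1)*(c + 2)*(c + 1)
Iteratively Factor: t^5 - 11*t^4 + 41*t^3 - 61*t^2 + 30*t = (t - 5)*(t^4 - 6*t^3 + 11*t^2 - 6*t) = (t - 5)*(t - 3)*(t^3 - 3*t^2 + 2*t) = (t - 5)*(t - 3)*(t - 2)*(t^2 - t) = t*(t - 5)*(t - 3)*(t - 2)*(t - 1)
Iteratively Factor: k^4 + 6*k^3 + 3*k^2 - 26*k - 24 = (k + 4)*(k^3 + 2*k^2 - 5*k - 6) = (k + 1)*(k + 4)*(k^2 + k - 6) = (k + 1)*(k + 3)*(k + 4)*(k - 2)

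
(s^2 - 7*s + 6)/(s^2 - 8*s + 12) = (s - 1)/(s - 2)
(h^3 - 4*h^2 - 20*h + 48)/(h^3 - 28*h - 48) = (h - 2)/(h + 2)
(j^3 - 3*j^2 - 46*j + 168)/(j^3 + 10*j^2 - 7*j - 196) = (j - 6)/(j + 7)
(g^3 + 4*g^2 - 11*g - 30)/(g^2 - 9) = (g^2 + 7*g + 10)/(g + 3)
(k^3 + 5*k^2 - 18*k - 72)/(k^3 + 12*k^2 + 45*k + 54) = (k - 4)/(k + 3)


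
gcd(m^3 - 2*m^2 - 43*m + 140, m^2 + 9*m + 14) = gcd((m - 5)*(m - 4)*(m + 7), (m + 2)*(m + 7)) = m + 7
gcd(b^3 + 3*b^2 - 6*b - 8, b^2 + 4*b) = b + 4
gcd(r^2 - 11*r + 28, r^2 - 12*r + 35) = r - 7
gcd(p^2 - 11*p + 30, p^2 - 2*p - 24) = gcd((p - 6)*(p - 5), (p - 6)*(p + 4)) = p - 6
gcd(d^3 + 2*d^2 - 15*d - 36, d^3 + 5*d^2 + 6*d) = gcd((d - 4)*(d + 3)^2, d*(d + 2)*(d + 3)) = d + 3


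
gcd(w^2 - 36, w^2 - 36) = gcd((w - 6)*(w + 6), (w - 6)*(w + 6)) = w^2 - 36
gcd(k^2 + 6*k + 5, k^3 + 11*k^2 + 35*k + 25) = k^2 + 6*k + 5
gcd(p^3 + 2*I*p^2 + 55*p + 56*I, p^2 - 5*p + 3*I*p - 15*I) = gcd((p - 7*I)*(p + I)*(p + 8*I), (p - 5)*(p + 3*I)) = 1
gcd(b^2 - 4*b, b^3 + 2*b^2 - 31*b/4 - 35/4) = 1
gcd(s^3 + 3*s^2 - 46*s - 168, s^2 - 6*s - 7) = s - 7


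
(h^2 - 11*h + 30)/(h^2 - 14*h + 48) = (h - 5)/(h - 8)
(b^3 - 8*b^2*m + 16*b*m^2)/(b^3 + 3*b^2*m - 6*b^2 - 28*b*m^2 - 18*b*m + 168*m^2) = b*(b - 4*m)/(b^2 + 7*b*m - 6*b - 42*m)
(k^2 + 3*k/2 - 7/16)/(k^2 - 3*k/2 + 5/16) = (4*k + 7)/(4*k - 5)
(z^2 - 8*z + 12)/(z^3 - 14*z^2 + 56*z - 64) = (z - 6)/(z^2 - 12*z + 32)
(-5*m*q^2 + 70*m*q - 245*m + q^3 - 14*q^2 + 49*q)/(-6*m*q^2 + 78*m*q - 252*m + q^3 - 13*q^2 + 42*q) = (-5*m*q + 35*m + q^2 - 7*q)/(-6*m*q + 36*m + q^2 - 6*q)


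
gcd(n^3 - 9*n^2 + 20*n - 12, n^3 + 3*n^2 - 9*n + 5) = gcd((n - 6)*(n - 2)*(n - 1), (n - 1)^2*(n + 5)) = n - 1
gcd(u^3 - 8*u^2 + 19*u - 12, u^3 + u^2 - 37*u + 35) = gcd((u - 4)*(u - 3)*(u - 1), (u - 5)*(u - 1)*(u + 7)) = u - 1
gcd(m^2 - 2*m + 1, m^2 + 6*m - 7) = m - 1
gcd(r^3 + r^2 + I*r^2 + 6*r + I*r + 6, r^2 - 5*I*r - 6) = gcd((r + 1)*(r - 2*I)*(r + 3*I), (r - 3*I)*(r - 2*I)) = r - 2*I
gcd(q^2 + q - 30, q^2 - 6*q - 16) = 1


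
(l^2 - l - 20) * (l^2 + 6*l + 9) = l^4 + 5*l^3 - 17*l^2 - 129*l - 180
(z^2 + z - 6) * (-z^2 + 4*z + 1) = -z^4 + 3*z^3 + 11*z^2 - 23*z - 6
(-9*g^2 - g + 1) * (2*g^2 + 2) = -18*g^4 - 2*g^3 - 16*g^2 - 2*g + 2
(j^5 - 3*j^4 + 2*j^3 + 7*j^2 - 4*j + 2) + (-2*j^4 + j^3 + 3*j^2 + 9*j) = j^5 - 5*j^4 + 3*j^3 + 10*j^2 + 5*j + 2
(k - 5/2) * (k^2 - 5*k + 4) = k^3 - 15*k^2/2 + 33*k/2 - 10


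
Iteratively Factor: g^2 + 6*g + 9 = (g + 3)*(g + 3)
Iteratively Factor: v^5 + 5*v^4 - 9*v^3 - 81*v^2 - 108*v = (v - 4)*(v^4 + 9*v^3 + 27*v^2 + 27*v) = (v - 4)*(v + 3)*(v^3 + 6*v^2 + 9*v) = v*(v - 4)*(v + 3)*(v^2 + 6*v + 9) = v*(v - 4)*(v + 3)^2*(v + 3)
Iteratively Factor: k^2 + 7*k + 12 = (k + 4)*(k + 3)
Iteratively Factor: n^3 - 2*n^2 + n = (n - 1)*(n^2 - n) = (n - 1)^2*(n)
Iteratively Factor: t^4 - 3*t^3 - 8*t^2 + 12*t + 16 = (t + 2)*(t^3 - 5*t^2 + 2*t + 8) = (t - 2)*(t + 2)*(t^2 - 3*t - 4) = (t - 2)*(t + 1)*(t + 2)*(t - 4)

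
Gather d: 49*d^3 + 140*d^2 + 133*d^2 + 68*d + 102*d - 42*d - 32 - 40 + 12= 49*d^3 + 273*d^2 + 128*d - 60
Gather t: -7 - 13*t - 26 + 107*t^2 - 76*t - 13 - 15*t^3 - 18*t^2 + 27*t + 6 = -15*t^3 + 89*t^2 - 62*t - 40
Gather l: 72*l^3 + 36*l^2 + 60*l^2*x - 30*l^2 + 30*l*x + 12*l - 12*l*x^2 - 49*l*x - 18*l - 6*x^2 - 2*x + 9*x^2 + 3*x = 72*l^3 + l^2*(60*x + 6) + l*(-12*x^2 - 19*x - 6) + 3*x^2 + x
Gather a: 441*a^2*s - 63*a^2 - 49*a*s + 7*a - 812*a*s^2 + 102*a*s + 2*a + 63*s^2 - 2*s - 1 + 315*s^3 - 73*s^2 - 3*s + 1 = a^2*(441*s - 63) + a*(-812*s^2 + 53*s + 9) + 315*s^3 - 10*s^2 - 5*s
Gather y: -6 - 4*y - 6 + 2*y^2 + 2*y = 2*y^2 - 2*y - 12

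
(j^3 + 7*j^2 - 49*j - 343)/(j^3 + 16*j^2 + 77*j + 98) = (j - 7)/(j + 2)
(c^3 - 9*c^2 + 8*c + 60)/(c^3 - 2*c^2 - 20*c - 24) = (c - 5)/(c + 2)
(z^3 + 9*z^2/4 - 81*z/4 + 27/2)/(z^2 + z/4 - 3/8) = 2*(4*z^3 + 9*z^2 - 81*z + 54)/(8*z^2 + 2*z - 3)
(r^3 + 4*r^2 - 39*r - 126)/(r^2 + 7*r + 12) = (r^2 + r - 42)/(r + 4)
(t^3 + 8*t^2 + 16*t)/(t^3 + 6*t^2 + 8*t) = (t + 4)/(t + 2)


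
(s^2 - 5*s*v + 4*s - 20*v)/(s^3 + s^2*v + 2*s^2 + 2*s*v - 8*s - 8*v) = (s - 5*v)/(s^2 + s*v - 2*s - 2*v)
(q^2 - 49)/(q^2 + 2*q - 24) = (q^2 - 49)/(q^2 + 2*q - 24)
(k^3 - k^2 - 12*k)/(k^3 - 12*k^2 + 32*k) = (k + 3)/(k - 8)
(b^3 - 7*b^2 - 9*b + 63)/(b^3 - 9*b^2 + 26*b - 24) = (b^2 - 4*b - 21)/(b^2 - 6*b + 8)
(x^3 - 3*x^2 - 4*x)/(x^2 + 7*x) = (x^2 - 3*x - 4)/(x + 7)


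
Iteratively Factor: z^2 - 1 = (z - 1)*(z + 1)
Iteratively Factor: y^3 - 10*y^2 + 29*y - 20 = (y - 4)*(y^2 - 6*y + 5) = (y - 5)*(y - 4)*(y - 1)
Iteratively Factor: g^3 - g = (g + 1)*(g^2 - g) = (g - 1)*(g + 1)*(g)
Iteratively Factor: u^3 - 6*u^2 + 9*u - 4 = (u - 1)*(u^2 - 5*u + 4) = (u - 4)*(u - 1)*(u - 1)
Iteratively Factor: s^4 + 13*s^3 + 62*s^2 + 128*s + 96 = (s + 4)*(s^3 + 9*s^2 + 26*s + 24) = (s + 4)^2*(s^2 + 5*s + 6) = (s + 2)*(s + 4)^2*(s + 3)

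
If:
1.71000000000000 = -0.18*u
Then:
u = -9.50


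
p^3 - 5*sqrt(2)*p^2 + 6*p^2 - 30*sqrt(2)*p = p*(p + 6)*(p - 5*sqrt(2))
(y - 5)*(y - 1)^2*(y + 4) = y^4 - 3*y^3 - 17*y^2 + 39*y - 20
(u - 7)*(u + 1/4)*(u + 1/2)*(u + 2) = u^4 - 17*u^3/4 - 141*u^2/8 - 89*u/8 - 7/4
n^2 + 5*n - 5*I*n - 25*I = (n + 5)*(n - 5*I)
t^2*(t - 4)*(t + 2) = t^4 - 2*t^3 - 8*t^2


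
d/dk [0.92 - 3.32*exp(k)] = -3.32*exp(k)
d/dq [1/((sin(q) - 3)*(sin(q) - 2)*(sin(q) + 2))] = (-3*sin(q)^2 + 6*sin(q) + 4)*cos(q)/((sin(q) - 3)^2*(sin(q) - 2)^2*(sin(q) + 2)^2)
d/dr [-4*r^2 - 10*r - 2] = -8*r - 10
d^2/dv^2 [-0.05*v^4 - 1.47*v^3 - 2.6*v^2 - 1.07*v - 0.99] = -0.6*v^2 - 8.82*v - 5.2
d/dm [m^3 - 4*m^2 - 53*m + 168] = 3*m^2 - 8*m - 53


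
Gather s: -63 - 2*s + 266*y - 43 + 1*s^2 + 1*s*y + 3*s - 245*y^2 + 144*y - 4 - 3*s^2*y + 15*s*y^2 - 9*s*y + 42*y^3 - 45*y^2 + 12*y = s^2*(1 - 3*y) + s*(15*y^2 - 8*y + 1) + 42*y^3 - 290*y^2 + 422*y - 110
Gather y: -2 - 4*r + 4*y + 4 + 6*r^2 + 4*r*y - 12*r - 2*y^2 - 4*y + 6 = 6*r^2 + 4*r*y - 16*r - 2*y^2 + 8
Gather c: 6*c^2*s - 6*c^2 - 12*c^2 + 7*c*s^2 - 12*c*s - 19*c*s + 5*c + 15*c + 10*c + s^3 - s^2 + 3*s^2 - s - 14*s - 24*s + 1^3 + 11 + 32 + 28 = c^2*(6*s - 18) + c*(7*s^2 - 31*s + 30) + s^3 + 2*s^2 - 39*s + 72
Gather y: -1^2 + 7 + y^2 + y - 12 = y^2 + y - 6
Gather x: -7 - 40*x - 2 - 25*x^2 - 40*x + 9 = -25*x^2 - 80*x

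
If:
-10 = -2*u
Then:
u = 5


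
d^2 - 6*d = d*(d - 6)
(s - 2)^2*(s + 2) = s^3 - 2*s^2 - 4*s + 8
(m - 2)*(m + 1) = m^2 - m - 2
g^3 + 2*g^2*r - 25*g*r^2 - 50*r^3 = (g - 5*r)*(g + 2*r)*(g + 5*r)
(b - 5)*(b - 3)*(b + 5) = b^3 - 3*b^2 - 25*b + 75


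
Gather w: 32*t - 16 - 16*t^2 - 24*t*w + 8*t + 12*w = -16*t^2 + 40*t + w*(12 - 24*t) - 16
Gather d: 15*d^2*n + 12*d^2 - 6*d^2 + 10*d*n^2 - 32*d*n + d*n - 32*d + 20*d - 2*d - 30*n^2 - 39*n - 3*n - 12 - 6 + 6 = d^2*(15*n + 6) + d*(10*n^2 - 31*n - 14) - 30*n^2 - 42*n - 12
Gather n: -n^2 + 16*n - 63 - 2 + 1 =-n^2 + 16*n - 64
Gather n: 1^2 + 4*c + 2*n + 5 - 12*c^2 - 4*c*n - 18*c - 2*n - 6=-12*c^2 - 4*c*n - 14*c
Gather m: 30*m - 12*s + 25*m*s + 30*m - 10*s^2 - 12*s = m*(25*s + 60) - 10*s^2 - 24*s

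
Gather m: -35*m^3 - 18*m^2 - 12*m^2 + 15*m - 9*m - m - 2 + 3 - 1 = -35*m^3 - 30*m^2 + 5*m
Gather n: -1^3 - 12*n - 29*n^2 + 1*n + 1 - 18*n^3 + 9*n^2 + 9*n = -18*n^3 - 20*n^2 - 2*n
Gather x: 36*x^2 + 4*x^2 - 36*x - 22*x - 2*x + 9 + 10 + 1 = 40*x^2 - 60*x + 20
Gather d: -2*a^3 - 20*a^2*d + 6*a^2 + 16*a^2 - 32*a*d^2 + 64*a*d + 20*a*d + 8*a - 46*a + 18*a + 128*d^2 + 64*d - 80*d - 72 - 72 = -2*a^3 + 22*a^2 - 20*a + d^2*(128 - 32*a) + d*(-20*a^2 + 84*a - 16) - 144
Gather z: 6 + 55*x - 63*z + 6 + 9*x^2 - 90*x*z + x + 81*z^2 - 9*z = 9*x^2 + 56*x + 81*z^2 + z*(-90*x - 72) + 12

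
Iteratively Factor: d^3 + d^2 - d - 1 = (d + 1)*(d^2 - 1) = (d + 1)^2*(d - 1)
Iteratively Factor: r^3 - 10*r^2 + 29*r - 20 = (r - 4)*(r^2 - 6*r + 5) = (r - 5)*(r - 4)*(r - 1)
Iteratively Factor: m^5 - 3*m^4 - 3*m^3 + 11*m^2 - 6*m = (m - 1)*(m^4 - 2*m^3 - 5*m^2 + 6*m) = (m - 3)*(m - 1)*(m^3 + m^2 - 2*m) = m*(m - 3)*(m - 1)*(m^2 + m - 2) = m*(m - 3)*(m - 1)*(m + 2)*(m - 1)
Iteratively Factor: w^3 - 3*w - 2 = (w + 1)*(w^2 - w - 2) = (w + 1)^2*(w - 2)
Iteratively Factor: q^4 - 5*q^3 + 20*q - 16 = (q - 4)*(q^3 - q^2 - 4*q + 4) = (q - 4)*(q + 2)*(q^2 - 3*q + 2) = (q - 4)*(q - 2)*(q + 2)*(q - 1)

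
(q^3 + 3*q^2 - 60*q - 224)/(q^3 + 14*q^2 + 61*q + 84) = (q - 8)/(q + 3)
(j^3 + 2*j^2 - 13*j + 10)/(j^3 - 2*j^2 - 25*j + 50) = (j - 1)/(j - 5)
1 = 1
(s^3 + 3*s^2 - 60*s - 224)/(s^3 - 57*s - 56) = (s + 4)/(s + 1)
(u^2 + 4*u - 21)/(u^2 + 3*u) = (u^2 + 4*u - 21)/(u*(u + 3))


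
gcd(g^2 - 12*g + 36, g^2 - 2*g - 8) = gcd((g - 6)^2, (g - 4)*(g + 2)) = 1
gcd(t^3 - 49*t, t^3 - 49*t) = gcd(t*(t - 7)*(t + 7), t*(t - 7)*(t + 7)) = t^3 - 49*t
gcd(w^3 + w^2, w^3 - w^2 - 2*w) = w^2 + w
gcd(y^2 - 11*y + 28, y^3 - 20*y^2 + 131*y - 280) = y - 7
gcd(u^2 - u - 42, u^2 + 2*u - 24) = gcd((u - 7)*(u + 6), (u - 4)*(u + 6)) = u + 6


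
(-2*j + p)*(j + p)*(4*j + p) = -8*j^3 - 6*j^2*p + 3*j*p^2 + p^3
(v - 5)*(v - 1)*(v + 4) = v^3 - 2*v^2 - 19*v + 20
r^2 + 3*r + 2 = (r + 1)*(r + 2)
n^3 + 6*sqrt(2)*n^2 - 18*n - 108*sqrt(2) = (n - 3*sqrt(2))*(n + 3*sqrt(2))*(n + 6*sqrt(2))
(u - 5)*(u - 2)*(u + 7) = u^3 - 39*u + 70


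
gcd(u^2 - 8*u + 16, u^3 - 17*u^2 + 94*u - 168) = u - 4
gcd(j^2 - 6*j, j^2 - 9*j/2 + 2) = 1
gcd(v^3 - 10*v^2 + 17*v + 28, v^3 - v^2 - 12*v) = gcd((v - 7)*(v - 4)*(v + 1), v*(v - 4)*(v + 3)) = v - 4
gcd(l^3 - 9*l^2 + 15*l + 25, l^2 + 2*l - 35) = l - 5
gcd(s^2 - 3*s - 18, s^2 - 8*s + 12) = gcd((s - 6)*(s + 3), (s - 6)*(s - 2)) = s - 6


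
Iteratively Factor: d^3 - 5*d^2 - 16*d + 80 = (d + 4)*(d^2 - 9*d + 20) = (d - 4)*(d + 4)*(d - 5)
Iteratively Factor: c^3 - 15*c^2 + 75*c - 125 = (c - 5)*(c^2 - 10*c + 25) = (c - 5)^2*(c - 5)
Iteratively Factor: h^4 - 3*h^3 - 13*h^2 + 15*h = (h + 3)*(h^3 - 6*h^2 + 5*h) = (h - 5)*(h + 3)*(h^2 - h) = h*(h - 5)*(h + 3)*(h - 1)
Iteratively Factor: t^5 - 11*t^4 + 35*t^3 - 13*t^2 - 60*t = (t)*(t^4 - 11*t^3 + 35*t^2 - 13*t - 60) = t*(t + 1)*(t^3 - 12*t^2 + 47*t - 60) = t*(t - 3)*(t + 1)*(t^2 - 9*t + 20) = t*(t - 4)*(t - 3)*(t + 1)*(t - 5)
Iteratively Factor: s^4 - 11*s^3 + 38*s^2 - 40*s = (s - 5)*(s^3 - 6*s^2 + 8*s) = (s - 5)*(s - 4)*(s^2 - 2*s) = s*(s - 5)*(s - 4)*(s - 2)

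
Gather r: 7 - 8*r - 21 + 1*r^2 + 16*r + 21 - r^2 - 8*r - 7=0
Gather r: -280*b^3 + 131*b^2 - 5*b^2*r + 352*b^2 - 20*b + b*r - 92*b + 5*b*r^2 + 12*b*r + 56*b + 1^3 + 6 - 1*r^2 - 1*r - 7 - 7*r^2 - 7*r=-280*b^3 + 483*b^2 - 56*b + r^2*(5*b - 8) + r*(-5*b^2 + 13*b - 8)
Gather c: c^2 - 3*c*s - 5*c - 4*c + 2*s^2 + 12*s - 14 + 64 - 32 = c^2 + c*(-3*s - 9) + 2*s^2 + 12*s + 18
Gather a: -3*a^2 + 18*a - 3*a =-3*a^2 + 15*a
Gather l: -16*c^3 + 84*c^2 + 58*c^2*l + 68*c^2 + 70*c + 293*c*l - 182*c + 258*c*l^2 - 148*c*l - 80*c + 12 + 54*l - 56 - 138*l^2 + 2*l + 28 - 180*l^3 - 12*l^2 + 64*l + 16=-16*c^3 + 152*c^2 - 192*c - 180*l^3 + l^2*(258*c - 150) + l*(58*c^2 + 145*c + 120)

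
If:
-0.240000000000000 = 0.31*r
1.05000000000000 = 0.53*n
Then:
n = 1.98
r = -0.77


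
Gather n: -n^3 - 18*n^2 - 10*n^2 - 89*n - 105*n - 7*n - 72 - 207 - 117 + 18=-n^3 - 28*n^2 - 201*n - 378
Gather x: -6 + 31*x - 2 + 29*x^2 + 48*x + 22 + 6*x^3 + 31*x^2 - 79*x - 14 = 6*x^3 + 60*x^2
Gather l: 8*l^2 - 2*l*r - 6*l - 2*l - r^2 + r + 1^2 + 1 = 8*l^2 + l*(-2*r - 8) - r^2 + r + 2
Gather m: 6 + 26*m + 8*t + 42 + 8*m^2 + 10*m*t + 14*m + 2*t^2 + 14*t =8*m^2 + m*(10*t + 40) + 2*t^2 + 22*t + 48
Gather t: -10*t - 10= -10*t - 10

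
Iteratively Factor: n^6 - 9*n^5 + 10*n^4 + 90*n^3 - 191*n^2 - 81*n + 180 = (n - 4)*(n^5 - 5*n^4 - 10*n^3 + 50*n^2 + 9*n - 45) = (n - 4)*(n + 1)*(n^4 - 6*n^3 - 4*n^2 + 54*n - 45) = (n - 4)*(n + 1)*(n + 3)*(n^3 - 9*n^2 + 23*n - 15) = (n - 4)*(n - 1)*(n + 1)*(n + 3)*(n^2 - 8*n + 15) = (n - 5)*(n - 4)*(n - 1)*(n + 1)*(n + 3)*(n - 3)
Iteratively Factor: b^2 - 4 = (b - 2)*(b + 2)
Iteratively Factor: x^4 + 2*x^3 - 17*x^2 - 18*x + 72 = (x - 2)*(x^3 + 4*x^2 - 9*x - 36) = (x - 2)*(x + 4)*(x^2 - 9) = (x - 3)*(x - 2)*(x + 4)*(x + 3)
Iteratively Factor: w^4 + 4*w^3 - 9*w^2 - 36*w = (w + 3)*(w^3 + w^2 - 12*w) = w*(w + 3)*(w^2 + w - 12) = w*(w - 3)*(w + 3)*(w + 4)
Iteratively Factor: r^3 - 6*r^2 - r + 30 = (r + 2)*(r^2 - 8*r + 15) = (r - 5)*(r + 2)*(r - 3)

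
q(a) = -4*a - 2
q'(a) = -4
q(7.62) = -32.48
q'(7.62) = -4.00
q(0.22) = -2.88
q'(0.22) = -4.00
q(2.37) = -11.48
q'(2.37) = -4.00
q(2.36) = -11.44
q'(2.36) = -4.00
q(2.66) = -12.64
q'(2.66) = -4.00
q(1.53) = -8.12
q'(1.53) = -4.00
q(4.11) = -18.44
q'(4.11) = -4.00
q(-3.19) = 10.76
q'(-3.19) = -4.00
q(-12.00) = 46.00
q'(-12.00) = -4.00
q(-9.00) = 34.00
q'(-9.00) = -4.00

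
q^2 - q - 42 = (q - 7)*(q + 6)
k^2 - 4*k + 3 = (k - 3)*(k - 1)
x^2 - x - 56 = (x - 8)*(x + 7)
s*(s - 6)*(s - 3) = s^3 - 9*s^2 + 18*s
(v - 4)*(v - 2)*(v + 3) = v^3 - 3*v^2 - 10*v + 24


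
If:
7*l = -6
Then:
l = -6/7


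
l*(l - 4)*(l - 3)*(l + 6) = l^4 - l^3 - 30*l^2 + 72*l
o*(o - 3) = o^2 - 3*o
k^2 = k^2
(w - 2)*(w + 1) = w^2 - w - 2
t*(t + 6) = t^2 + 6*t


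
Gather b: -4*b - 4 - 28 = -4*b - 32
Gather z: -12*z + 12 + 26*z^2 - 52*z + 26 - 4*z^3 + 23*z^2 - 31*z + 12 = -4*z^3 + 49*z^2 - 95*z + 50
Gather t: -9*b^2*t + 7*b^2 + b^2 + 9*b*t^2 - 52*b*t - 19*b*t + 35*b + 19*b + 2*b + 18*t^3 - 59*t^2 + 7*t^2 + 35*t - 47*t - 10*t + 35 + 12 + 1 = 8*b^2 + 56*b + 18*t^3 + t^2*(9*b - 52) + t*(-9*b^2 - 71*b - 22) + 48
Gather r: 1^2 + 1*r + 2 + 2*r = 3*r + 3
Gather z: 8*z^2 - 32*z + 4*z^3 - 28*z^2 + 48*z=4*z^3 - 20*z^2 + 16*z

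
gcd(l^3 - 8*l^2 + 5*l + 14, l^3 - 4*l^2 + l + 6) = l^2 - l - 2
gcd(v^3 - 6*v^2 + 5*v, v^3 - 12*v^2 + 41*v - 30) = v^2 - 6*v + 5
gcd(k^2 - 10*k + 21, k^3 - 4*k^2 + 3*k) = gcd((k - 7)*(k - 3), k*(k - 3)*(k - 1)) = k - 3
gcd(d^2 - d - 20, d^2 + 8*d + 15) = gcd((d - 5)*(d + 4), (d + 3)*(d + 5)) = 1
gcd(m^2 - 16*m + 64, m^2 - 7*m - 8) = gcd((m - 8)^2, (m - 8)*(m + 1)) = m - 8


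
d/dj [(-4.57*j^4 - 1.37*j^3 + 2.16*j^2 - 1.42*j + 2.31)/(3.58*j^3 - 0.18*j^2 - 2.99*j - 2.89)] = (-16.3606*j^6 + 1.6452*j^5 + 33.5067*j^4 + 71.189*j^3 - 19.6455*j^2 - 11.6532*j + 11.0107)/(12.8164*j^6 - 1.2888*j^5 - 21.376*j^4 - 19.616*j^3 + 9.9805*j^2 + 17.2822*j + 8.3521)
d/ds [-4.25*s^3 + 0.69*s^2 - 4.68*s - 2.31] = -12.75*s^2 + 1.38*s - 4.68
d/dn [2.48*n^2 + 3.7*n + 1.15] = 4.96*n + 3.7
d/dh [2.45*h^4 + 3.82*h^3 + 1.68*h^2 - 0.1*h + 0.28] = 9.8*h^3 + 11.46*h^2 + 3.36*h - 0.1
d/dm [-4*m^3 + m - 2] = 1 - 12*m^2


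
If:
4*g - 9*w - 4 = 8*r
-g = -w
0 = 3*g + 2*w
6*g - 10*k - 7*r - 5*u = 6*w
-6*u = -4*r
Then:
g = 0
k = 31/60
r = -1/2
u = -1/3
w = 0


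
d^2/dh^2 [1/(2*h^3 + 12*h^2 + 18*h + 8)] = 3*(2*h^2 + 12*h + 19)/(h^7 + 16*h^6 + 102*h^5 + 332*h^4 + 593*h^3 + 588*h^2 + 304*h + 64)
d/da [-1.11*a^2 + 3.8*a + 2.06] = 3.8 - 2.22*a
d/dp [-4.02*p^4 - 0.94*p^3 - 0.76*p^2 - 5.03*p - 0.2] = -16.08*p^3 - 2.82*p^2 - 1.52*p - 5.03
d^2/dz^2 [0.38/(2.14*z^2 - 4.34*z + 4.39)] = (-3.480496*z^2 + 7.058576*z + 0.38*(4.28*z - 4.34)*(8.56*z - 8.68) - 7.139896)/(2.14*z^2 - 4.34*z + 4.39)^3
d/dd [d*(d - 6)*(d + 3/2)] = 3*d^2 - 9*d - 9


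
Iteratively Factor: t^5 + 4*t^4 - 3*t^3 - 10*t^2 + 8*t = (t - 1)*(t^4 + 5*t^3 + 2*t^2 - 8*t) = t*(t - 1)*(t^3 + 5*t^2 + 2*t - 8) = t*(t - 1)*(t + 2)*(t^2 + 3*t - 4) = t*(t - 1)*(t + 2)*(t + 4)*(t - 1)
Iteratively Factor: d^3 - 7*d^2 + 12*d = (d - 3)*(d^2 - 4*d) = (d - 4)*(d - 3)*(d)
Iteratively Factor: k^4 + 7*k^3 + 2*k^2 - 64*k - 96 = (k - 3)*(k^3 + 10*k^2 + 32*k + 32) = (k - 3)*(k + 4)*(k^2 + 6*k + 8) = (k - 3)*(k + 2)*(k + 4)*(k + 4)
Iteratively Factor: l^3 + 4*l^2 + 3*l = (l + 1)*(l^2 + 3*l) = (l + 1)*(l + 3)*(l)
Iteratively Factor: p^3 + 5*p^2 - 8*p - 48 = (p - 3)*(p^2 + 8*p + 16) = (p - 3)*(p + 4)*(p + 4)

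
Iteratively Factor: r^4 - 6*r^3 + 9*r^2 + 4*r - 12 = (r - 3)*(r^3 - 3*r^2 + 4) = (r - 3)*(r + 1)*(r^2 - 4*r + 4) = (r - 3)*(r - 2)*(r + 1)*(r - 2)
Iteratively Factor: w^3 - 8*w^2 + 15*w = (w - 3)*(w^2 - 5*w) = w*(w - 3)*(w - 5)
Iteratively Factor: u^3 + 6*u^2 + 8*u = (u)*(u^2 + 6*u + 8) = u*(u + 4)*(u + 2)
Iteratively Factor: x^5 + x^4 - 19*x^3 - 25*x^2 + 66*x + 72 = (x + 3)*(x^4 - 2*x^3 - 13*x^2 + 14*x + 24) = (x + 1)*(x + 3)*(x^3 - 3*x^2 - 10*x + 24) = (x - 2)*(x + 1)*(x + 3)*(x^2 - x - 12) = (x - 2)*(x + 1)*(x + 3)^2*(x - 4)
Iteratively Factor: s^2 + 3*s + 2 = (s + 1)*(s + 2)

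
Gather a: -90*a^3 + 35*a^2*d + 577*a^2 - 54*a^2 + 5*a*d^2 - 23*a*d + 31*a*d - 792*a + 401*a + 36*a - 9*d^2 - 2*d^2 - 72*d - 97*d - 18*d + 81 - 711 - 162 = -90*a^3 + a^2*(35*d + 523) + a*(5*d^2 + 8*d - 355) - 11*d^2 - 187*d - 792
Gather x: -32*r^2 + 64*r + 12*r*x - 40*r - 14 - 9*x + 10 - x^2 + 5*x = -32*r^2 + 24*r - x^2 + x*(12*r - 4) - 4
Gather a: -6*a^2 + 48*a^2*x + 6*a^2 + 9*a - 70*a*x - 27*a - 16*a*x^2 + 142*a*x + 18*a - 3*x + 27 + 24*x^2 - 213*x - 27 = 48*a^2*x + a*(-16*x^2 + 72*x) + 24*x^2 - 216*x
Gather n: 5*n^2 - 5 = 5*n^2 - 5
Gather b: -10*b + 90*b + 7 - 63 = 80*b - 56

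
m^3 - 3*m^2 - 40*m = m*(m - 8)*(m + 5)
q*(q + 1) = q^2 + q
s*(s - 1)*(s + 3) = s^3 + 2*s^2 - 3*s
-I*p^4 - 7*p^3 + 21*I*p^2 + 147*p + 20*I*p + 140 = (p - 5)*(p + 4)*(p - 7*I)*(-I*p - I)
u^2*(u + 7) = u^3 + 7*u^2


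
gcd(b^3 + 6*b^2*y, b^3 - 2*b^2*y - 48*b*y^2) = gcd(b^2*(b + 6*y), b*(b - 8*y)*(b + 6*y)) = b^2 + 6*b*y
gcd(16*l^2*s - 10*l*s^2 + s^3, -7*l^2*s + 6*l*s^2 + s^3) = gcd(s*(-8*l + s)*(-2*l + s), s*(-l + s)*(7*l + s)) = s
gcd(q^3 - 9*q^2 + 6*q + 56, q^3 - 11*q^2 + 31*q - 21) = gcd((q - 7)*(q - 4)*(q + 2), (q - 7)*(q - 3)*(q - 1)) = q - 7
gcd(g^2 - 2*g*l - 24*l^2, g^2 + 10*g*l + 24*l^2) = g + 4*l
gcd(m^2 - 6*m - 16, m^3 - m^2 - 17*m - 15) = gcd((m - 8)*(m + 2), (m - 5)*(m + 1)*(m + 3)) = 1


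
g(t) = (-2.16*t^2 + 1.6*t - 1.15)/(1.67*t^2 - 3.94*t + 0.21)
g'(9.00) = 0.05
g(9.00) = -1.62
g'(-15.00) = 0.01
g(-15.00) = -1.17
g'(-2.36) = 0.06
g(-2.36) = -0.90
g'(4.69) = 0.40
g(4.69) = -2.23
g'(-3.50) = 0.05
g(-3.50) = -0.96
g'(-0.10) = -11.50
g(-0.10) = -2.15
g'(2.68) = 16.84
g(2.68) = -7.52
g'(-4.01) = 0.04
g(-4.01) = -0.99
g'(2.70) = 15.18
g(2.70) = -7.20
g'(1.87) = 12.50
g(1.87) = 4.33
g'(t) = (1.6 - 4.32*t)/(1.67*t^2 - 3.94*t + 0.21) + (3.94 - 3.34*t)*(-2.16*t^2 + 1.6*t - 1.15)/(1.67*t^2 - 3.94*t + 0.21)^2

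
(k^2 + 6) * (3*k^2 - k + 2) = 3*k^4 - k^3 + 20*k^2 - 6*k + 12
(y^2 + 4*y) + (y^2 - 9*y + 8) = 2*y^2 - 5*y + 8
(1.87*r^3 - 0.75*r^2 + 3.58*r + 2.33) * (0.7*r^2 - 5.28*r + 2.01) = 1.309*r^5 - 10.3986*r^4 + 10.2247*r^3 - 18.7789*r^2 - 5.1066*r + 4.6833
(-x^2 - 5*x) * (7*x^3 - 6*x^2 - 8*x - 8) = -7*x^5 - 29*x^4 + 38*x^3 + 48*x^2 + 40*x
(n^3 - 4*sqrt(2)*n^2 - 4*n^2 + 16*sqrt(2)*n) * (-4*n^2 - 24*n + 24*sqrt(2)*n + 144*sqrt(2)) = -4*n^5 - 8*n^4 + 40*sqrt(2)*n^4 - 96*n^3 + 80*sqrt(2)*n^3 - 960*sqrt(2)*n^2 - 384*n^2 + 4608*n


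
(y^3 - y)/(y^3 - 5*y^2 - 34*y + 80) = (y^3 - y)/(y^3 - 5*y^2 - 34*y + 80)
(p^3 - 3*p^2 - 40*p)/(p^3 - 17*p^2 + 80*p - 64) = p*(p + 5)/(p^2 - 9*p + 8)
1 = 1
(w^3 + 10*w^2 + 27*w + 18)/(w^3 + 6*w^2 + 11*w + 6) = (w + 6)/(w + 2)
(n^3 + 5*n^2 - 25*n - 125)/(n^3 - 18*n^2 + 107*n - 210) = (n^2 + 10*n + 25)/(n^2 - 13*n + 42)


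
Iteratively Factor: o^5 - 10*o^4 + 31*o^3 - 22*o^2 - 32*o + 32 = (o - 1)*(o^4 - 9*o^3 + 22*o^2 - 32) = (o - 1)*(o + 1)*(o^3 - 10*o^2 + 32*o - 32) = (o - 4)*(o - 1)*(o + 1)*(o^2 - 6*o + 8) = (o - 4)^2*(o - 1)*(o + 1)*(o - 2)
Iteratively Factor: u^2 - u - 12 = (u - 4)*(u + 3)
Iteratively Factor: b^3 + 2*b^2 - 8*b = (b)*(b^2 + 2*b - 8) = b*(b + 4)*(b - 2)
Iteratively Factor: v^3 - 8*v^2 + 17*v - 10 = (v - 5)*(v^2 - 3*v + 2) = (v - 5)*(v - 1)*(v - 2)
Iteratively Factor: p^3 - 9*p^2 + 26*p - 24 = (p - 4)*(p^2 - 5*p + 6) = (p - 4)*(p - 3)*(p - 2)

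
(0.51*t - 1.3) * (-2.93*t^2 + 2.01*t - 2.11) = -1.4943*t^3 + 4.8341*t^2 - 3.6891*t + 2.743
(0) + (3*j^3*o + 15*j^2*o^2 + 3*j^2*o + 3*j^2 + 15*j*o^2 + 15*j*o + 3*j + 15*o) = 3*j^3*o + 15*j^2*o^2 + 3*j^2*o + 3*j^2 + 15*j*o^2 + 15*j*o + 3*j + 15*o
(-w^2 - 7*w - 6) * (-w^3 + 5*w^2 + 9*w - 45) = w^5 + 2*w^4 - 38*w^3 - 48*w^2 + 261*w + 270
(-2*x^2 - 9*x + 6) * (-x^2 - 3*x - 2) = 2*x^4 + 15*x^3 + 25*x^2 - 12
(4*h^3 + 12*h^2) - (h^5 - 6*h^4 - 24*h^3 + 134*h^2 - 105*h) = -h^5 + 6*h^4 + 28*h^3 - 122*h^2 + 105*h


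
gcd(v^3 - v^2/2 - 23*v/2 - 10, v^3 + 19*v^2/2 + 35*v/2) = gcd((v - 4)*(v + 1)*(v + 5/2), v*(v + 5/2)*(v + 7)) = v + 5/2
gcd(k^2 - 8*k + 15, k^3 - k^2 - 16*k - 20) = k - 5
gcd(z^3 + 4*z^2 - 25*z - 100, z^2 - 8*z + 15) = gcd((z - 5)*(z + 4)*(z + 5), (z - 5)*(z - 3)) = z - 5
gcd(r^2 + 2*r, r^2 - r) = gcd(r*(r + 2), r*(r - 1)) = r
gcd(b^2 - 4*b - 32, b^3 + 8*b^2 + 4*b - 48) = b + 4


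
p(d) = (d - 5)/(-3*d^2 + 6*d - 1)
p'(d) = (d - 5)*(6*d - 6)/(-3*d^2 + 6*d - 1)^2 + 1/(-3*d^2 + 6*d - 1)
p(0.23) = -21.55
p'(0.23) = 454.50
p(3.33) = 0.12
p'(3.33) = -0.18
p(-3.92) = 0.13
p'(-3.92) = 0.04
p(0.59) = -2.95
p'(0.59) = 5.52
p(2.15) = 1.45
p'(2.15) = -5.59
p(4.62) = 0.01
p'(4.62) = -0.03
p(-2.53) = 0.21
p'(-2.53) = 0.10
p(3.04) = 0.19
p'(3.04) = -0.31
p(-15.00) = 0.03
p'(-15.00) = 0.00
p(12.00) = -0.02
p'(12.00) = 0.00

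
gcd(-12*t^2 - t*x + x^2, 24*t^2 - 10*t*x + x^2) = -4*t + x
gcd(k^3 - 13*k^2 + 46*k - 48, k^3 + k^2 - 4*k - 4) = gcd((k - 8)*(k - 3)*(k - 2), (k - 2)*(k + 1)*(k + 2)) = k - 2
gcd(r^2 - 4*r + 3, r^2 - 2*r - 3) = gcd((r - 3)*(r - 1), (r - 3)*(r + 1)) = r - 3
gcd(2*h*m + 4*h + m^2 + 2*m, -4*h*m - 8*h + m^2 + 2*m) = m + 2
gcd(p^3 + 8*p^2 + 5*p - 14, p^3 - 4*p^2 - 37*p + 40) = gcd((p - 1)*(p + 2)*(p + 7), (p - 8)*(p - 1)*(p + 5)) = p - 1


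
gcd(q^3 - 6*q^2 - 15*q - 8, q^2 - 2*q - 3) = q + 1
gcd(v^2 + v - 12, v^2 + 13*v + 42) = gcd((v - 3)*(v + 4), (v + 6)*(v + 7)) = 1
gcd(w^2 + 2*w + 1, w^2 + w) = w + 1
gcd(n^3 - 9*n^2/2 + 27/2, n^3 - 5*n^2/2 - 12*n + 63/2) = n^2 - 6*n + 9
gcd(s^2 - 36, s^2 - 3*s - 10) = 1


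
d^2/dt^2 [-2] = 0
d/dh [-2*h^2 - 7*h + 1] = -4*h - 7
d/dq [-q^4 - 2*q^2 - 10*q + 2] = -4*q^3 - 4*q - 10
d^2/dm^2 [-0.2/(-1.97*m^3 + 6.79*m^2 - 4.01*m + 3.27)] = ((2.716 - 2.364*m)*(1.97*m^3 - 6.79*m^2 + 4.01*m - 3.27) + 0.2*(5.91*m^2 - 13.58*m + 4.01)*(11.82*m^2 - 27.16*m + 8.02))/(1.97*m^3 - 6.79*m^2 + 4.01*m - 3.27)^3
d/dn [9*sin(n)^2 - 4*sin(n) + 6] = 2*(9*sin(n) - 2)*cos(n)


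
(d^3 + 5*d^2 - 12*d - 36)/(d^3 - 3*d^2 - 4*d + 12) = (d + 6)/(d - 2)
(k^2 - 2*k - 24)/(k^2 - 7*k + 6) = (k + 4)/(k - 1)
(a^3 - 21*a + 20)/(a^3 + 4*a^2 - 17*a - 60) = (a - 1)/(a + 3)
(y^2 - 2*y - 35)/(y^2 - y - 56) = (-y^2 + 2*y + 35)/(-y^2 + y + 56)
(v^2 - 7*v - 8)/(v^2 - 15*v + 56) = (v + 1)/(v - 7)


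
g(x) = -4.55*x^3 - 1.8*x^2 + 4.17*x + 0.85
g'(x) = -13.65*x^2 - 3.6*x + 4.17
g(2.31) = -55.21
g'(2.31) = -76.98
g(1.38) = -8.78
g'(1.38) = -26.79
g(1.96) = -32.15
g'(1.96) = -55.32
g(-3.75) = 199.84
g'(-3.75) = -174.28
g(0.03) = 0.97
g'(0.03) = 4.05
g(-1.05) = -0.25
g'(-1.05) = -7.10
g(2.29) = -53.68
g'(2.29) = -75.66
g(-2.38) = 42.07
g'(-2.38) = -64.58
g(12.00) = -8070.71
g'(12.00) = -2004.63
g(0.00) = 0.85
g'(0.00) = 4.17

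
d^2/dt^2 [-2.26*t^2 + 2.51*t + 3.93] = -4.52000000000000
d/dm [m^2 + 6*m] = 2*m + 6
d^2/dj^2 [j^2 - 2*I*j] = 2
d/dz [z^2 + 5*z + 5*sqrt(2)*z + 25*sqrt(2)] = 2*z + 5 + 5*sqrt(2)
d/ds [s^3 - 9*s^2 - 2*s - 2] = 3*s^2 - 18*s - 2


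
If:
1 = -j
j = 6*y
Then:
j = -1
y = -1/6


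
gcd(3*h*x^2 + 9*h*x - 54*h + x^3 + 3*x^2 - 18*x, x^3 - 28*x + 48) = x + 6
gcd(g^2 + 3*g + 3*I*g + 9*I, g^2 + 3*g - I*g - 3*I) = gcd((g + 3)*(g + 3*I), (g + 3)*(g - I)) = g + 3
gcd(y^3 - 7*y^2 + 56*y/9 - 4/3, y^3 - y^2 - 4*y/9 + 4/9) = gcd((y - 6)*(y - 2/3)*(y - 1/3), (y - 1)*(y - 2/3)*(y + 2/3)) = y - 2/3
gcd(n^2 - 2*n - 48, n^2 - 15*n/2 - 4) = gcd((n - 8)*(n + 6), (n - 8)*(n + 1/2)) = n - 8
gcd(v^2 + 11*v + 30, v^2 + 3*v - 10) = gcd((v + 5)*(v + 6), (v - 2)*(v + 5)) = v + 5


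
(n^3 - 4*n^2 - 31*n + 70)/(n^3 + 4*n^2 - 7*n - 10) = (n - 7)/(n + 1)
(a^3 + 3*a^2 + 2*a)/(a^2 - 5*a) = (a^2 + 3*a + 2)/(a - 5)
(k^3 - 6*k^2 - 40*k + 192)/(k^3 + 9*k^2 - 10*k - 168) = (k - 8)/(k + 7)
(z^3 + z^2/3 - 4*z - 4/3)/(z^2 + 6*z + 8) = (3*z^2 - 5*z - 2)/(3*(z + 4))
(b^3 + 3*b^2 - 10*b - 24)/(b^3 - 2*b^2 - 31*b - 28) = (b^2 - b - 6)/(b^2 - 6*b - 7)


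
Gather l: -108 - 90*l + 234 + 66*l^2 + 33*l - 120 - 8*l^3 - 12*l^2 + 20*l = -8*l^3 + 54*l^2 - 37*l + 6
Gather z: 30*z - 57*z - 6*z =-33*z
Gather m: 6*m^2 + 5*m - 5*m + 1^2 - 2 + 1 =6*m^2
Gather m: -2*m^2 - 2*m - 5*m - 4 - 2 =-2*m^2 - 7*m - 6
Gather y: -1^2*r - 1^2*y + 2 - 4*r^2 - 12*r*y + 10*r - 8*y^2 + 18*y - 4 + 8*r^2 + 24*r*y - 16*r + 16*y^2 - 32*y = 4*r^2 - 7*r + 8*y^2 + y*(12*r - 15) - 2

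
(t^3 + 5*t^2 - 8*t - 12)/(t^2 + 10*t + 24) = (t^2 - t - 2)/(t + 4)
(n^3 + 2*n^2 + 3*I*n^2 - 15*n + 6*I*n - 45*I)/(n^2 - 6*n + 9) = (n^2 + n*(5 + 3*I) + 15*I)/(n - 3)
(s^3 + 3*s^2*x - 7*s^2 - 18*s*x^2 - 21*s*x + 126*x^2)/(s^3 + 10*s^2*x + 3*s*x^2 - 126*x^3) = (s - 7)/(s + 7*x)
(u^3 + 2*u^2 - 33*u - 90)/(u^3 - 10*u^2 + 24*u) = (u^2 + 8*u + 15)/(u*(u - 4))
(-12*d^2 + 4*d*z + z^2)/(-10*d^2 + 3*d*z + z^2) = (6*d + z)/(5*d + z)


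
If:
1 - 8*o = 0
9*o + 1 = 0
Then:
No Solution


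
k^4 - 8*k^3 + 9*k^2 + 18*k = k*(k - 6)*(k - 3)*(k + 1)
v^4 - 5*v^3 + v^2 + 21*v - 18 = (v - 3)^2*(v - 1)*(v + 2)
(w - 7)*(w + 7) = w^2 - 49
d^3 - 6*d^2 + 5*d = d*(d - 5)*(d - 1)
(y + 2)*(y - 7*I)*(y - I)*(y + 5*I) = y^4 + 2*y^3 - 3*I*y^3 + 33*y^2 - 6*I*y^2 + 66*y - 35*I*y - 70*I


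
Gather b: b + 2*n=b + 2*n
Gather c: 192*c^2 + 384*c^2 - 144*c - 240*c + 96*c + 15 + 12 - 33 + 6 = 576*c^2 - 288*c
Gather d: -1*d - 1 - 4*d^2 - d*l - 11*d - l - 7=-4*d^2 + d*(-l - 12) - l - 8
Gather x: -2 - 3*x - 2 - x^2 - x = -x^2 - 4*x - 4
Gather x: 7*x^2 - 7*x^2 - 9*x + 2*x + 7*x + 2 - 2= 0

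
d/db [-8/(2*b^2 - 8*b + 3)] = 32*(b - 2)/(2*b^2 - 8*b + 3)^2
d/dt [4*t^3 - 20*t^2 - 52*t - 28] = 12*t^2 - 40*t - 52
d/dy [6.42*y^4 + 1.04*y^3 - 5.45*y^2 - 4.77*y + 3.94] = 25.68*y^3 + 3.12*y^2 - 10.9*y - 4.77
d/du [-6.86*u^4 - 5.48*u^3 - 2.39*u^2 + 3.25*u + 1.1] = -27.44*u^3 - 16.44*u^2 - 4.78*u + 3.25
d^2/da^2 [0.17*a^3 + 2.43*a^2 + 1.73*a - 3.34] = 1.02*a + 4.86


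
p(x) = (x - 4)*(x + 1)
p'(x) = 2*x - 3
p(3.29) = -3.05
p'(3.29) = 3.58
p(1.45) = -6.25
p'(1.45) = -0.10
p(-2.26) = 7.89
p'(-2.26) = -7.52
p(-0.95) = -0.25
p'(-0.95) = -4.90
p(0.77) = -5.72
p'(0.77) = -1.46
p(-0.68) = -1.50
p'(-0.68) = -4.36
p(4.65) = 3.67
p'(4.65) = 6.30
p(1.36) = -6.23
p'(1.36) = -0.28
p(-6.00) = 50.00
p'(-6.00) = -15.00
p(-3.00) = 14.00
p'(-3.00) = -9.00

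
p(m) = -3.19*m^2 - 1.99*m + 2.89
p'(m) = -6.38*m - 1.99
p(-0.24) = 3.18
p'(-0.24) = -0.46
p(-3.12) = -21.95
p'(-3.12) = 17.92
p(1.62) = -8.71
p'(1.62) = -12.33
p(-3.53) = -29.84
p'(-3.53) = 20.53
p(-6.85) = -133.16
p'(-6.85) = 41.71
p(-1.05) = 1.46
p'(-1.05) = 4.71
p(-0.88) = 2.17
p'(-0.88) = 3.62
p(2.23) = -17.41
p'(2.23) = -16.22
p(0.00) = 2.89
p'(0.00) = -1.99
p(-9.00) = -237.59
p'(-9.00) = 55.43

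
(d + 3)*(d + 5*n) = d^2 + 5*d*n + 3*d + 15*n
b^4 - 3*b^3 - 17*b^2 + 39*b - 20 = (b - 5)*(b - 1)^2*(b + 4)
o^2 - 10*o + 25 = (o - 5)^2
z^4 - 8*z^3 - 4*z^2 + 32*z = z*(z - 8)*(z - 2)*(z + 2)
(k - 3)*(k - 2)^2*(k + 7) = k^4 - 33*k^2 + 100*k - 84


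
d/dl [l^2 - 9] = 2*l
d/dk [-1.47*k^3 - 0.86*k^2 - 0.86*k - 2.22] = -4.41*k^2 - 1.72*k - 0.86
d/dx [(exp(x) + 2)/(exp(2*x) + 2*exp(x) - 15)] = (-2*(exp(x) + 1)*(exp(x) + 2) + exp(2*x) + 2*exp(x) - 15)*exp(x)/(exp(2*x) + 2*exp(x) - 15)^2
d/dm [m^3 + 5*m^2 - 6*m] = 3*m^2 + 10*m - 6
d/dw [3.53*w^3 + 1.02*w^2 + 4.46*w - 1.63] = 10.59*w^2 + 2.04*w + 4.46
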